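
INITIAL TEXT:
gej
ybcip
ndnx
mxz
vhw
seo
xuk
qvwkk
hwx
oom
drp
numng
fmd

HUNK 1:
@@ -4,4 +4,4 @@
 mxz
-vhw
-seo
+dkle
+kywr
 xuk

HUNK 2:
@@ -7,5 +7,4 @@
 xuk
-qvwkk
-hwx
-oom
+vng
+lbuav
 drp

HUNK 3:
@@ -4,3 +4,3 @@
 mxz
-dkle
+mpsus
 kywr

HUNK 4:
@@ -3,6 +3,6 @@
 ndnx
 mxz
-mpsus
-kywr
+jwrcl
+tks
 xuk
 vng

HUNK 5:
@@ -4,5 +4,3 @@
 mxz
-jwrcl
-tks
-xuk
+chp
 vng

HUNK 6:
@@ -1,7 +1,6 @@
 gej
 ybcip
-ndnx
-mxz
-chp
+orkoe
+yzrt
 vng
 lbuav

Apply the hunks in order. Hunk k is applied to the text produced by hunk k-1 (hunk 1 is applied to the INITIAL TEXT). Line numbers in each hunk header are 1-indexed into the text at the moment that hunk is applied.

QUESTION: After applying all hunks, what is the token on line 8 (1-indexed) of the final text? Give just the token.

Answer: numng

Derivation:
Hunk 1: at line 4 remove [vhw,seo] add [dkle,kywr] -> 13 lines: gej ybcip ndnx mxz dkle kywr xuk qvwkk hwx oom drp numng fmd
Hunk 2: at line 7 remove [qvwkk,hwx,oom] add [vng,lbuav] -> 12 lines: gej ybcip ndnx mxz dkle kywr xuk vng lbuav drp numng fmd
Hunk 3: at line 4 remove [dkle] add [mpsus] -> 12 lines: gej ybcip ndnx mxz mpsus kywr xuk vng lbuav drp numng fmd
Hunk 4: at line 3 remove [mpsus,kywr] add [jwrcl,tks] -> 12 lines: gej ybcip ndnx mxz jwrcl tks xuk vng lbuav drp numng fmd
Hunk 5: at line 4 remove [jwrcl,tks,xuk] add [chp] -> 10 lines: gej ybcip ndnx mxz chp vng lbuav drp numng fmd
Hunk 6: at line 1 remove [ndnx,mxz,chp] add [orkoe,yzrt] -> 9 lines: gej ybcip orkoe yzrt vng lbuav drp numng fmd
Final line 8: numng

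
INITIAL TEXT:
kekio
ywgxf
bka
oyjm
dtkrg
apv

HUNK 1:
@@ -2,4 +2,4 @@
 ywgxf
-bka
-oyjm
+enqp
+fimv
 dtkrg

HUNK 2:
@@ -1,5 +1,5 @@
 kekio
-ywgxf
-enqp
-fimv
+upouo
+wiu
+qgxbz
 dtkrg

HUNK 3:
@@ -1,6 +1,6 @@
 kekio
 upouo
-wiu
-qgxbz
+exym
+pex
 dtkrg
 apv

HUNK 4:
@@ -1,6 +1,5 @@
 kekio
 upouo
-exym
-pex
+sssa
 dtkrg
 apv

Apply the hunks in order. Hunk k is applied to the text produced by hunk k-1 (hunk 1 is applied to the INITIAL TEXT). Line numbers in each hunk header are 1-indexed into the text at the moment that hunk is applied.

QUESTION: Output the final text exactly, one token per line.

Hunk 1: at line 2 remove [bka,oyjm] add [enqp,fimv] -> 6 lines: kekio ywgxf enqp fimv dtkrg apv
Hunk 2: at line 1 remove [ywgxf,enqp,fimv] add [upouo,wiu,qgxbz] -> 6 lines: kekio upouo wiu qgxbz dtkrg apv
Hunk 3: at line 1 remove [wiu,qgxbz] add [exym,pex] -> 6 lines: kekio upouo exym pex dtkrg apv
Hunk 4: at line 1 remove [exym,pex] add [sssa] -> 5 lines: kekio upouo sssa dtkrg apv

Answer: kekio
upouo
sssa
dtkrg
apv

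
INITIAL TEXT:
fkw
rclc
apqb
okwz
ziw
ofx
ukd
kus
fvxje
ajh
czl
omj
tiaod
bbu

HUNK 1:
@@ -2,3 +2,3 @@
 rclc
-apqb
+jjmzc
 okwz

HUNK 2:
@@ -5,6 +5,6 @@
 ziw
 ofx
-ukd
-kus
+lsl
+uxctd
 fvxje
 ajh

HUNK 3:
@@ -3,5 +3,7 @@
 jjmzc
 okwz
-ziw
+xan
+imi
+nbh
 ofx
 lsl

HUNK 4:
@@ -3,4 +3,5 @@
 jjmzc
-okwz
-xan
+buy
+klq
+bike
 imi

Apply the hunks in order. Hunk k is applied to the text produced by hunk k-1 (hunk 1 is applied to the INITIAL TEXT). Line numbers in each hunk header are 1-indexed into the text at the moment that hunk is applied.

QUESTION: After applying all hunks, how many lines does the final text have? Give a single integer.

Hunk 1: at line 2 remove [apqb] add [jjmzc] -> 14 lines: fkw rclc jjmzc okwz ziw ofx ukd kus fvxje ajh czl omj tiaod bbu
Hunk 2: at line 5 remove [ukd,kus] add [lsl,uxctd] -> 14 lines: fkw rclc jjmzc okwz ziw ofx lsl uxctd fvxje ajh czl omj tiaod bbu
Hunk 3: at line 3 remove [ziw] add [xan,imi,nbh] -> 16 lines: fkw rclc jjmzc okwz xan imi nbh ofx lsl uxctd fvxje ajh czl omj tiaod bbu
Hunk 4: at line 3 remove [okwz,xan] add [buy,klq,bike] -> 17 lines: fkw rclc jjmzc buy klq bike imi nbh ofx lsl uxctd fvxje ajh czl omj tiaod bbu
Final line count: 17

Answer: 17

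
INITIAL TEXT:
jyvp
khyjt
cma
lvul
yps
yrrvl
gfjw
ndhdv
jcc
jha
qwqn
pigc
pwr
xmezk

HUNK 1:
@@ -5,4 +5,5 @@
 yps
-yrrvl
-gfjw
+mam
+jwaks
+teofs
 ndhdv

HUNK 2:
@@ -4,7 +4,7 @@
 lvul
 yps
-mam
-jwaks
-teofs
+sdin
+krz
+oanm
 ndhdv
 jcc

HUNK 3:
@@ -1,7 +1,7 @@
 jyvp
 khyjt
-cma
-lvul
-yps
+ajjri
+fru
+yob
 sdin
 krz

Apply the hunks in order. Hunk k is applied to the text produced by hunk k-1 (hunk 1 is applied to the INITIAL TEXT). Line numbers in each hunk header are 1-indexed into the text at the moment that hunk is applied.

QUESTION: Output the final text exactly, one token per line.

Answer: jyvp
khyjt
ajjri
fru
yob
sdin
krz
oanm
ndhdv
jcc
jha
qwqn
pigc
pwr
xmezk

Derivation:
Hunk 1: at line 5 remove [yrrvl,gfjw] add [mam,jwaks,teofs] -> 15 lines: jyvp khyjt cma lvul yps mam jwaks teofs ndhdv jcc jha qwqn pigc pwr xmezk
Hunk 2: at line 4 remove [mam,jwaks,teofs] add [sdin,krz,oanm] -> 15 lines: jyvp khyjt cma lvul yps sdin krz oanm ndhdv jcc jha qwqn pigc pwr xmezk
Hunk 3: at line 1 remove [cma,lvul,yps] add [ajjri,fru,yob] -> 15 lines: jyvp khyjt ajjri fru yob sdin krz oanm ndhdv jcc jha qwqn pigc pwr xmezk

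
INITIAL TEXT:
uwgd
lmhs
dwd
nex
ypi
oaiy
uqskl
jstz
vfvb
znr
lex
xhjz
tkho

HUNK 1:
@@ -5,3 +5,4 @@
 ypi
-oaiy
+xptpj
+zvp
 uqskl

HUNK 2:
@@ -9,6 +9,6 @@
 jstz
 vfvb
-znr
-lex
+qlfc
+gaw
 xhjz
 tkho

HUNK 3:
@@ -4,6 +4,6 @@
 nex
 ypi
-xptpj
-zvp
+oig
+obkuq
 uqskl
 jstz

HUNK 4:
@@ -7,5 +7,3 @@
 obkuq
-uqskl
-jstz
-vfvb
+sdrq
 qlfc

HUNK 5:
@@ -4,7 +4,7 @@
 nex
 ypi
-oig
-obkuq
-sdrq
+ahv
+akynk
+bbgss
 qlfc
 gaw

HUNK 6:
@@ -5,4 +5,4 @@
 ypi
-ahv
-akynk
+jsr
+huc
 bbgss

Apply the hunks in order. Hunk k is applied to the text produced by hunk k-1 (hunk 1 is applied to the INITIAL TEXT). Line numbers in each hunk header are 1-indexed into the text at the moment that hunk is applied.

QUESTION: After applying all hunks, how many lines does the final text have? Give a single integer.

Answer: 12

Derivation:
Hunk 1: at line 5 remove [oaiy] add [xptpj,zvp] -> 14 lines: uwgd lmhs dwd nex ypi xptpj zvp uqskl jstz vfvb znr lex xhjz tkho
Hunk 2: at line 9 remove [znr,lex] add [qlfc,gaw] -> 14 lines: uwgd lmhs dwd nex ypi xptpj zvp uqskl jstz vfvb qlfc gaw xhjz tkho
Hunk 3: at line 4 remove [xptpj,zvp] add [oig,obkuq] -> 14 lines: uwgd lmhs dwd nex ypi oig obkuq uqskl jstz vfvb qlfc gaw xhjz tkho
Hunk 4: at line 7 remove [uqskl,jstz,vfvb] add [sdrq] -> 12 lines: uwgd lmhs dwd nex ypi oig obkuq sdrq qlfc gaw xhjz tkho
Hunk 5: at line 4 remove [oig,obkuq,sdrq] add [ahv,akynk,bbgss] -> 12 lines: uwgd lmhs dwd nex ypi ahv akynk bbgss qlfc gaw xhjz tkho
Hunk 6: at line 5 remove [ahv,akynk] add [jsr,huc] -> 12 lines: uwgd lmhs dwd nex ypi jsr huc bbgss qlfc gaw xhjz tkho
Final line count: 12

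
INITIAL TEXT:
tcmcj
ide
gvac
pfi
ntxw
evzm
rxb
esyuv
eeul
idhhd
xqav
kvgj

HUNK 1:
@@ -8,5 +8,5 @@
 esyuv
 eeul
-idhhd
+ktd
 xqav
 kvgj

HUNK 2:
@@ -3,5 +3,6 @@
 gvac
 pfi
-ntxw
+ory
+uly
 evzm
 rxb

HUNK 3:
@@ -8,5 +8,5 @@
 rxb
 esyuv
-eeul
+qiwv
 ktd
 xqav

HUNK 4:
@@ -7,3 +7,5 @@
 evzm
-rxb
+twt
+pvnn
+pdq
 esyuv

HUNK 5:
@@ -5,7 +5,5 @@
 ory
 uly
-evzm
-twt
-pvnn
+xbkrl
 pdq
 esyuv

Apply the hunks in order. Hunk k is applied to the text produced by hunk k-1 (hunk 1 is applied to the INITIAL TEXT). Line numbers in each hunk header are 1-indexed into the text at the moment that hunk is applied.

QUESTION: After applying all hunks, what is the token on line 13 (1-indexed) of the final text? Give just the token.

Hunk 1: at line 8 remove [idhhd] add [ktd] -> 12 lines: tcmcj ide gvac pfi ntxw evzm rxb esyuv eeul ktd xqav kvgj
Hunk 2: at line 3 remove [ntxw] add [ory,uly] -> 13 lines: tcmcj ide gvac pfi ory uly evzm rxb esyuv eeul ktd xqav kvgj
Hunk 3: at line 8 remove [eeul] add [qiwv] -> 13 lines: tcmcj ide gvac pfi ory uly evzm rxb esyuv qiwv ktd xqav kvgj
Hunk 4: at line 7 remove [rxb] add [twt,pvnn,pdq] -> 15 lines: tcmcj ide gvac pfi ory uly evzm twt pvnn pdq esyuv qiwv ktd xqav kvgj
Hunk 5: at line 5 remove [evzm,twt,pvnn] add [xbkrl] -> 13 lines: tcmcj ide gvac pfi ory uly xbkrl pdq esyuv qiwv ktd xqav kvgj
Final line 13: kvgj

Answer: kvgj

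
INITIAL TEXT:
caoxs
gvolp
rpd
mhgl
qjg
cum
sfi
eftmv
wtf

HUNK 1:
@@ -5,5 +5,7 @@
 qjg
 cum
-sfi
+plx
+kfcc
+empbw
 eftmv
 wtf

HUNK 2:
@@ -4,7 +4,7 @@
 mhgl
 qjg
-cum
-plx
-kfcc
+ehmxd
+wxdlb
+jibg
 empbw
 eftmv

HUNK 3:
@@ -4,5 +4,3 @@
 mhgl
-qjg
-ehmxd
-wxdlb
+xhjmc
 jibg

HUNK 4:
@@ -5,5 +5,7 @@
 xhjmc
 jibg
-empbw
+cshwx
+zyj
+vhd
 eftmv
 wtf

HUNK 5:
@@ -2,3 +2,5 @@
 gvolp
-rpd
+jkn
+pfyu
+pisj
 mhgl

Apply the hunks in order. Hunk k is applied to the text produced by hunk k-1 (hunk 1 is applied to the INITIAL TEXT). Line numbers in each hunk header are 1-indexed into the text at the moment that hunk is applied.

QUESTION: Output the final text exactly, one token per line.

Hunk 1: at line 5 remove [sfi] add [plx,kfcc,empbw] -> 11 lines: caoxs gvolp rpd mhgl qjg cum plx kfcc empbw eftmv wtf
Hunk 2: at line 4 remove [cum,plx,kfcc] add [ehmxd,wxdlb,jibg] -> 11 lines: caoxs gvolp rpd mhgl qjg ehmxd wxdlb jibg empbw eftmv wtf
Hunk 3: at line 4 remove [qjg,ehmxd,wxdlb] add [xhjmc] -> 9 lines: caoxs gvolp rpd mhgl xhjmc jibg empbw eftmv wtf
Hunk 4: at line 5 remove [empbw] add [cshwx,zyj,vhd] -> 11 lines: caoxs gvolp rpd mhgl xhjmc jibg cshwx zyj vhd eftmv wtf
Hunk 5: at line 2 remove [rpd] add [jkn,pfyu,pisj] -> 13 lines: caoxs gvolp jkn pfyu pisj mhgl xhjmc jibg cshwx zyj vhd eftmv wtf

Answer: caoxs
gvolp
jkn
pfyu
pisj
mhgl
xhjmc
jibg
cshwx
zyj
vhd
eftmv
wtf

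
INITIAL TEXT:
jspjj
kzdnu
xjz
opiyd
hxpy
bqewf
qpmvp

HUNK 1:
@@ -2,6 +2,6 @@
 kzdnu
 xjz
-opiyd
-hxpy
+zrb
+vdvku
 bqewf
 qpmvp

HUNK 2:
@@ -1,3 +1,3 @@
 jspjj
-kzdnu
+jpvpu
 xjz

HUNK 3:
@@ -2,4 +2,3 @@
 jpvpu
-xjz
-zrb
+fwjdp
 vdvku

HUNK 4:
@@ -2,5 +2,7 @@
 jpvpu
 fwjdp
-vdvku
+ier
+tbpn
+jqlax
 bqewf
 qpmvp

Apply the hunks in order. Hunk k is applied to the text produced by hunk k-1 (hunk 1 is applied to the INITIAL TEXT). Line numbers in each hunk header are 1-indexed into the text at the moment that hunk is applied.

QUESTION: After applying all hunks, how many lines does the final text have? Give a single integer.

Hunk 1: at line 2 remove [opiyd,hxpy] add [zrb,vdvku] -> 7 lines: jspjj kzdnu xjz zrb vdvku bqewf qpmvp
Hunk 2: at line 1 remove [kzdnu] add [jpvpu] -> 7 lines: jspjj jpvpu xjz zrb vdvku bqewf qpmvp
Hunk 3: at line 2 remove [xjz,zrb] add [fwjdp] -> 6 lines: jspjj jpvpu fwjdp vdvku bqewf qpmvp
Hunk 4: at line 2 remove [vdvku] add [ier,tbpn,jqlax] -> 8 lines: jspjj jpvpu fwjdp ier tbpn jqlax bqewf qpmvp
Final line count: 8

Answer: 8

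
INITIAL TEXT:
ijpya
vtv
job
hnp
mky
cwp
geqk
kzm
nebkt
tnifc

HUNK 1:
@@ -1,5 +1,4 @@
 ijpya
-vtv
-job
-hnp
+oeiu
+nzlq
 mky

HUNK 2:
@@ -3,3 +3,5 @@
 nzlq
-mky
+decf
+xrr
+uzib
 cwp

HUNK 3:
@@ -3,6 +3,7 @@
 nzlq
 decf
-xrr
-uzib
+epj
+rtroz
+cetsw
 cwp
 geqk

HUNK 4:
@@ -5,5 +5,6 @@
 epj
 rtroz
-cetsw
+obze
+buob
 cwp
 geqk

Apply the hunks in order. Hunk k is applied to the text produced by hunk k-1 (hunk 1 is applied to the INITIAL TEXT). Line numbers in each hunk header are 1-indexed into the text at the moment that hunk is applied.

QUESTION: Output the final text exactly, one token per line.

Hunk 1: at line 1 remove [vtv,job,hnp] add [oeiu,nzlq] -> 9 lines: ijpya oeiu nzlq mky cwp geqk kzm nebkt tnifc
Hunk 2: at line 3 remove [mky] add [decf,xrr,uzib] -> 11 lines: ijpya oeiu nzlq decf xrr uzib cwp geqk kzm nebkt tnifc
Hunk 3: at line 3 remove [xrr,uzib] add [epj,rtroz,cetsw] -> 12 lines: ijpya oeiu nzlq decf epj rtroz cetsw cwp geqk kzm nebkt tnifc
Hunk 4: at line 5 remove [cetsw] add [obze,buob] -> 13 lines: ijpya oeiu nzlq decf epj rtroz obze buob cwp geqk kzm nebkt tnifc

Answer: ijpya
oeiu
nzlq
decf
epj
rtroz
obze
buob
cwp
geqk
kzm
nebkt
tnifc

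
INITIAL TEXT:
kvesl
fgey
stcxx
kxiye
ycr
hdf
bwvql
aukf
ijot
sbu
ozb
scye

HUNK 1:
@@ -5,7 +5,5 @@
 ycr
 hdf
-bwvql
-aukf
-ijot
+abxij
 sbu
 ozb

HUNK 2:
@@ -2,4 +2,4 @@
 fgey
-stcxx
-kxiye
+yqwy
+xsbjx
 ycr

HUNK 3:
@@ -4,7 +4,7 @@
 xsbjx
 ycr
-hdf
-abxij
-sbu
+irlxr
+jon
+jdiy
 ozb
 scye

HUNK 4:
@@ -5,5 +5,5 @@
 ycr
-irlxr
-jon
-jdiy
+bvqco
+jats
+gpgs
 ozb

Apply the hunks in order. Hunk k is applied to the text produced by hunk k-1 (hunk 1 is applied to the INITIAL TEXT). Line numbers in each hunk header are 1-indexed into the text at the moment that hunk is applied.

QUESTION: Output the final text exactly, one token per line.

Hunk 1: at line 5 remove [bwvql,aukf,ijot] add [abxij] -> 10 lines: kvesl fgey stcxx kxiye ycr hdf abxij sbu ozb scye
Hunk 2: at line 2 remove [stcxx,kxiye] add [yqwy,xsbjx] -> 10 lines: kvesl fgey yqwy xsbjx ycr hdf abxij sbu ozb scye
Hunk 3: at line 4 remove [hdf,abxij,sbu] add [irlxr,jon,jdiy] -> 10 lines: kvesl fgey yqwy xsbjx ycr irlxr jon jdiy ozb scye
Hunk 4: at line 5 remove [irlxr,jon,jdiy] add [bvqco,jats,gpgs] -> 10 lines: kvesl fgey yqwy xsbjx ycr bvqco jats gpgs ozb scye

Answer: kvesl
fgey
yqwy
xsbjx
ycr
bvqco
jats
gpgs
ozb
scye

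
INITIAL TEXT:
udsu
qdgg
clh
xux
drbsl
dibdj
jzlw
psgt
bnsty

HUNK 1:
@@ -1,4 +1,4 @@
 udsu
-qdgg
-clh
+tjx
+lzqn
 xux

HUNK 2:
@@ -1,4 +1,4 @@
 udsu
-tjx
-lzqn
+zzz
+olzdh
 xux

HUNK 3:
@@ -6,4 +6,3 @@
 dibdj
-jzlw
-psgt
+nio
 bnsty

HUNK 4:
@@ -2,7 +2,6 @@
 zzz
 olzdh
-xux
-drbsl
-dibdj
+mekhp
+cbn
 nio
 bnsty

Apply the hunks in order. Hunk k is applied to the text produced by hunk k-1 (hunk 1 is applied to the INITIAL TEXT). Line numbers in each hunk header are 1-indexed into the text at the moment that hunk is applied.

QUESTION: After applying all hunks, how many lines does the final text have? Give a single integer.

Hunk 1: at line 1 remove [qdgg,clh] add [tjx,lzqn] -> 9 lines: udsu tjx lzqn xux drbsl dibdj jzlw psgt bnsty
Hunk 2: at line 1 remove [tjx,lzqn] add [zzz,olzdh] -> 9 lines: udsu zzz olzdh xux drbsl dibdj jzlw psgt bnsty
Hunk 3: at line 6 remove [jzlw,psgt] add [nio] -> 8 lines: udsu zzz olzdh xux drbsl dibdj nio bnsty
Hunk 4: at line 2 remove [xux,drbsl,dibdj] add [mekhp,cbn] -> 7 lines: udsu zzz olzdh mekhp cbn nio bnsty
Final line count: 7

Answer: 7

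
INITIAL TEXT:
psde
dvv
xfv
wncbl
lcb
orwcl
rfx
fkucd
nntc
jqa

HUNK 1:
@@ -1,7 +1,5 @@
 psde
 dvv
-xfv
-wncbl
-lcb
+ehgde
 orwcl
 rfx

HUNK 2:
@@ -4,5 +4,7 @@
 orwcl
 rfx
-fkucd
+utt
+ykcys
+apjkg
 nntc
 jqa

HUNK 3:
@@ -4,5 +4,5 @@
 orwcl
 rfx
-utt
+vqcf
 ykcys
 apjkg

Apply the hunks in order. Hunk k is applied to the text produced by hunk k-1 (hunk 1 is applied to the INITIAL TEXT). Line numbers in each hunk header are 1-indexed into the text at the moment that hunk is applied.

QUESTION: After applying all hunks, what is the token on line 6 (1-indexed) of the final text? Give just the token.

Answer: vqcf

Derivation:
Hunk 1: at line 1 remove [xfv,wncbl,lcb] add [ehgde] -> 8 lines: psde dvv ehgde orwcl rfx fkucd nntc jqa
Hunk 2: at line 4 remove [fkucd] add [utt,ykcys,apjkg] -> 10 lines: psde dvv ehgde orwcl rfx utt ykcys apjkg nntc jqa
Hunk 3: at line 4 remove [utt] add [vqcf] -> 10 lines: psde dvv ehgde orwcl rfx vqcf ykcys apjkg nntc jqa
Final line 6: vqcf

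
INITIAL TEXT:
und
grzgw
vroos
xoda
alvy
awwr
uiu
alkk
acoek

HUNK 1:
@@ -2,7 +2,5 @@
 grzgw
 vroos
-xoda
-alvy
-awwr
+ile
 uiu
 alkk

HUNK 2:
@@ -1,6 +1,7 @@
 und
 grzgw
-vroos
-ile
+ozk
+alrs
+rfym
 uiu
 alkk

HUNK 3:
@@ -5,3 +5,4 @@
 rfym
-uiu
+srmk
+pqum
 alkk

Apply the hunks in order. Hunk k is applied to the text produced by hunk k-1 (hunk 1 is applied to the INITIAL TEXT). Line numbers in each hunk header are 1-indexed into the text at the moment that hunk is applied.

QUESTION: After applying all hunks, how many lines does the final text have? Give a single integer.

Answer: 9

Derivation:
Hunk 1: at line 2 remove [xoda,alvy,awwr] add [ile] -> 7 lines: und grzgw vroos ile uiu alkk acoek
Hunk 2: at line 1 remove [vroos,ile] add [ozk,alrs,rfym] -> 8 lines: und grzgw ozk alrs rfym uiu alkk acoek
Hunk 3: at line 5 remove [uiu] add [srmk,pqum] -> 9 lines: und grzgw ozk alrs rfym srmk pqum alkk acoek
Final line count: 9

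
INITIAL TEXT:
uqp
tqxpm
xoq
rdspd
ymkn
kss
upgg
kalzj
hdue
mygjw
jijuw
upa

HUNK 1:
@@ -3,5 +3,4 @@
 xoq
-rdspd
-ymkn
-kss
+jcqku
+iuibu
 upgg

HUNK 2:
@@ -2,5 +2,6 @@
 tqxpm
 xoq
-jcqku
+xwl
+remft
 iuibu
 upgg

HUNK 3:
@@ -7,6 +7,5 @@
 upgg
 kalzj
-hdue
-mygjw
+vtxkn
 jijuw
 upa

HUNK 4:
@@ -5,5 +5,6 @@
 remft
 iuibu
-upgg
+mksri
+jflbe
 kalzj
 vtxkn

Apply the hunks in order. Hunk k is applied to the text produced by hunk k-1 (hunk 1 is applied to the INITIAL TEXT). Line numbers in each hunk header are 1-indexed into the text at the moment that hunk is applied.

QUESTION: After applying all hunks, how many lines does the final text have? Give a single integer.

Hunk 1: at line 3 remove [rdspd,ymkn,kss] add [jcqku,iuibu] -> 11 lines: uqp tqxpm xoq jcqku iuibu upgg kalzj hdue mygjw jijuw upa
Hunk 2: at line 2 remove [jcqku] add [xwl,remft] -> 12 lines: uqp tqxpm xoq xwl remft iuibu upgg kalzj hdue mygjw jijuw upa
Hunk 3: at line 7 remove [hdue,mygjw] add [vtxkn] -> 11 lines: uqp tqxpm xoq xwl remft iuibu upgg kalzj vtxkn jijuw upa
Hunk 4: at line 5 remove [upgg] add [mksri,jflbe] -> 12 lines: uqp tqxpm xoq xwl remft iuibu mksri jflbe kalzj vtxkn jijuw upa
Final line count: 12

Answer: 12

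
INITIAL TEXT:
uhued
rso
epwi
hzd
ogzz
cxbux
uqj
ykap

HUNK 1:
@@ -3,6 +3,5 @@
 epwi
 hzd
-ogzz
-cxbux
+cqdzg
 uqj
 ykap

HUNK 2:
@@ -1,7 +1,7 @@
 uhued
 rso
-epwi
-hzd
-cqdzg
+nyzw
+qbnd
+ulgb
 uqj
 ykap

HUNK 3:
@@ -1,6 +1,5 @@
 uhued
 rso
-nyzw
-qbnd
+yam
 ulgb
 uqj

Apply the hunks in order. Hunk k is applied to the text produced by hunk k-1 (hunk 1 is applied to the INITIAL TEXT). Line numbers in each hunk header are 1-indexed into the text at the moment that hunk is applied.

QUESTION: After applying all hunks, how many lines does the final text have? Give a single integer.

Hunk 1: at line 3 remove [ogzz,cxbux] add [cqdzg] -> 7 lines: uhued rso epwi hzd cqdzg uqj ykap
Hunk 2: at line 1 remove [epwi,hzd,cqdzg] add [nyzw,qbnd,ulgb] -> 7 lines: uhued rso nyzw qbnd ulgb uqj ykap
Hunk 3: at line 1 remove [nyzw,qbnd] add [yam] -> 6 lines: uhued rso yam ulgb uqj ykap
Final line count: 6

Answer: 6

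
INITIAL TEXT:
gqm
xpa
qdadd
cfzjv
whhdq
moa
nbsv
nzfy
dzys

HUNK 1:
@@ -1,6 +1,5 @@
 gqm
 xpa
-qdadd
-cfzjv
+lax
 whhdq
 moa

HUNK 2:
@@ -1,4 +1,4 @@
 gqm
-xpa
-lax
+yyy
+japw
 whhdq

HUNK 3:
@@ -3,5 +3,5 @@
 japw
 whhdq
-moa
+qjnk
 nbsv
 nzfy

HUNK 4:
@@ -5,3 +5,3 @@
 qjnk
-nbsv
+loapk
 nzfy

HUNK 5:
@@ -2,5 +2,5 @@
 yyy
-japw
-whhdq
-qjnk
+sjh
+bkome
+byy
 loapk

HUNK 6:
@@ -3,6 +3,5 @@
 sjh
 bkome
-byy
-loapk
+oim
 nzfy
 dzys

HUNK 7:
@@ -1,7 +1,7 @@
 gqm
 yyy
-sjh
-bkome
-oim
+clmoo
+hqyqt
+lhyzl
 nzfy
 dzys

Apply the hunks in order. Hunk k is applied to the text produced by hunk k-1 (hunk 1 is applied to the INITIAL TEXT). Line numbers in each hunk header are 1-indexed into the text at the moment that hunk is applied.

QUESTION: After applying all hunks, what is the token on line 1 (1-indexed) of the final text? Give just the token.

Hunk 1: at line 1 remove [qdadd,cfzjv] add [lax] -> 8 lines: gqm xpa lax whhdq moa nbsv nzfy dzys
Hunk 2: at line 1 remove [xpa,lax] add [yyy,japw] -> 8 lines: gqm yyy japw whhdq moa nbsv nzfy dzys
Hunk 3: at line 3 remove [moa] add [qjnk] -> 8 lines: gqm yyy japw whhdq qjnk nbsv nzfy dzys
Hunk 4: at line 5 remove [nbsv] add [loapk] -> 8 lines: gqm yyy japw whhdq qjnk loapk nzfy dzys
Hunk 5: at line 2 remove [japw,whhdq,qjnk] add [sjh,bkome,byy] -> 8 lines: gqm yyy sjh bkome byy loapk nzfy dzys
Hunk 6: at line 3 remove [byy,loapk] add [oim] -> 7 lines: gqm yyy sjh bkome oim nzfy dzys
Hunk 7: at line 1 remove [sjh,bkome,oim] add [clmoo,hqyqt,lhyzl] -> 7 lines: gqm yyy clmoo hqyqt lhyzl nzfy dzys
Final line 1: gqm

Answer: gqm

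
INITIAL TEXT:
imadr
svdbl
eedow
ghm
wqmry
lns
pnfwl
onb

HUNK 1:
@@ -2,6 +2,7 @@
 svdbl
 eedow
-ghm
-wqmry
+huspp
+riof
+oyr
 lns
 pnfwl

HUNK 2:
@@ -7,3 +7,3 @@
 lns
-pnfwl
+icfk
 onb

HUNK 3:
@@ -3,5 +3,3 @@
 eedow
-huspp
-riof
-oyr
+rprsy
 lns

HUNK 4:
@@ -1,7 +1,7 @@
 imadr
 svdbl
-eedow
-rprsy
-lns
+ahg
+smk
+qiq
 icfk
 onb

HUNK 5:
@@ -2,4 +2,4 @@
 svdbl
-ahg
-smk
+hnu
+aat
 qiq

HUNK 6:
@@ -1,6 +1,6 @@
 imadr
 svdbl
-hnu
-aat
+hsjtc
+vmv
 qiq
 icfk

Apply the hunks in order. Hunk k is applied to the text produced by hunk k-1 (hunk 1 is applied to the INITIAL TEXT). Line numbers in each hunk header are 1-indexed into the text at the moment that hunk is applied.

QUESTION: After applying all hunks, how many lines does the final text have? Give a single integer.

Hunk 1: at line 2 remove [ghm,wqmry] add [huspp,riof,oyr] -> 9 lines: imadr svdbl eedow huspp riof oyr lns pnfwl onb
Hunk 2: at line 7 remove [pnfwl] add [icfk] -> 9 lines: imadr svdbl eedow huspp riof oyr lns icfk onb
Hunk 3: at line 3 remove [huspp,riof,oyr] add [rprsy] -> 7 lines: imadr svdbl eedow rprsy lns icfk onb
Hunk 4: at line 1 remove [eedow,rprsy,lns] add [ahg,smk,qiq] -> 7 lines: imadr svdbl ahg smk qiq icfk onb
Hunk 5: at line 2 remove [ahg,smk] add [hnu,aat] -> 7 lines: imadr svdbl hnu aat qiq icfk onb
Hunk 6: at line 1 remove [hnu,aat] add [hsjtc,vmv] -> 7 lines: imadr svdbl hsjtc vmv qiq icfk onb
Final line count: 7

Answer: 7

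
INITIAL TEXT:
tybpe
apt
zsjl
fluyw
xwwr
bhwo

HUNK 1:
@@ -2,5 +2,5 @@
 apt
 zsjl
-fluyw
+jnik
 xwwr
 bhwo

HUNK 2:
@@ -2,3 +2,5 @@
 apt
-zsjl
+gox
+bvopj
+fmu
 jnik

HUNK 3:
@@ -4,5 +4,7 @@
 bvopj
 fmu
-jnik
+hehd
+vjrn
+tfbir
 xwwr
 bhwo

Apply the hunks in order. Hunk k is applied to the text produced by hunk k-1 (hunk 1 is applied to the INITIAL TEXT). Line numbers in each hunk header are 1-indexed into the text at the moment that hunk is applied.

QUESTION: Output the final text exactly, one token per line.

Answer: tybpe
apt
gox
bvopj
fmu
hehd
vjrn
tfbir
xwwr
bhwo

Derivation:
Hunk 1: at line 2 remove [fluyw] add [jnik] -> 6 lines: tybpe apt zsjl jnik xwwr bhwo
Hunk 2: at line 2 remove [zsjl] add [gox,bvopj,fmu] -> 8 lines: tybpe apt gox bvopj fmu jnik xwwr bhwo
Hunk 3: at line 4 remove [jnik] add [hehd,vjrn,tfbir] -> 10 lines: tybpe apt gox bvopj fmu hehd vjrn tfbir xwwr bhwo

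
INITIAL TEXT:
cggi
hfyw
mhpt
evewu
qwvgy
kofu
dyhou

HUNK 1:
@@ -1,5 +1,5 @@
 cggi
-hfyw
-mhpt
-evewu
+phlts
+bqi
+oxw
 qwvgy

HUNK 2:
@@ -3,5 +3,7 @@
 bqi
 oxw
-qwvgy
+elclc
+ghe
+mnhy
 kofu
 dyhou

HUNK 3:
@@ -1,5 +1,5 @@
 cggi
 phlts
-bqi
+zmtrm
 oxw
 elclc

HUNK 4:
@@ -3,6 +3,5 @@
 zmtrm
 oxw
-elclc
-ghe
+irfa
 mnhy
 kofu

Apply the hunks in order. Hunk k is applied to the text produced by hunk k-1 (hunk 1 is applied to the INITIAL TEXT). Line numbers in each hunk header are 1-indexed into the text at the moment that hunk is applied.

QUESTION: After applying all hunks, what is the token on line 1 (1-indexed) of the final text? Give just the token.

Answer: cggi

Derivation:
Hunk 1: at line 1 remove [hfyw,mhpt,evewu] add [phlts,bqi,oxw] -> 7 lines: cggi phlts bqi oxw qwvgy kofu dyhou
Hunk 2: at line 3 remove [qwvgy] add [elclc,ghe,mnhy] -> 9 lines: cggi phlts bqi oxw elclc ghe mnhy kofu dyhou
Hunk 3: at line 1 remove [bqi] add [zmtrm] -> 9 lines: cggi phlts zmtrm oxw elclc ghe mnhy kofu dyhou
Hunk 4: at line 3 remove [elclc,ghe] add [irfa] -> 8 lines: cggi phlts zmtrm oxw irfa mnhy kofu dyhou
Final line 1: cggi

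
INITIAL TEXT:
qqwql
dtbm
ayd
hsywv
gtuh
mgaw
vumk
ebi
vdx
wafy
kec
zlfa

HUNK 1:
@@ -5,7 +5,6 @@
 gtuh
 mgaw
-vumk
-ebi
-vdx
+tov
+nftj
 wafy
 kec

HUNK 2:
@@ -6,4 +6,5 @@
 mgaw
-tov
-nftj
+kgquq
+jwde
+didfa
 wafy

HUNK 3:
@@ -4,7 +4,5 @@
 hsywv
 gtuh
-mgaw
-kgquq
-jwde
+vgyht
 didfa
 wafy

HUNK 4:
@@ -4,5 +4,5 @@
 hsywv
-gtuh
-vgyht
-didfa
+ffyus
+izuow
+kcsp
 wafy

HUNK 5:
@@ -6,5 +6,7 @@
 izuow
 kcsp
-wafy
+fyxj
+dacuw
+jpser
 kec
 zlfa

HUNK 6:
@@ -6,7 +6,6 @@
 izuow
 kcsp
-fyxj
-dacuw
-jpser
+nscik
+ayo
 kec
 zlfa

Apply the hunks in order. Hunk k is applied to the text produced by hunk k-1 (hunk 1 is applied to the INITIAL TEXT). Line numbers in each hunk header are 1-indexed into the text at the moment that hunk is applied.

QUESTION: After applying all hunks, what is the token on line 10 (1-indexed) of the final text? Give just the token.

Answer: kec

Derivation:
Hunk 1: at line 5 remove [vumk,ebi,vdx] add [tov,nftj] -> 11 lines: qqwql dtbm ayd hsywv gtuh mgaw tov nftj wafy kec zlfa
Hunk 2: at line 6 remove [tov,nftj] add [kgquq,jwde,didfa] -> 12 lines: qqwql dtbm ayd hsywv gtuh mgaw kgquq jwde didfa wafy kec zlfa
Hunk 3: at line 4 remove [mgaw,kgquq,jwde] add [vgyht] -> 10 lines: qqwql dtbm ayd hsywv gtuh vgyht didfa wafy kec zlfa
Hunk 4: at line 4 remove [gtuh,vgyht,didfa] add [ffyus,izuow,kcsp] -> 10 lines: qqwql dtbm ayd hsywv ffyus izuow kcsp wafy kec zlfa
Hunk 5: at line 6 remove [wafy] add [fyxj,dacuw,jpser] -> 12 lines: qqwql dtbm ayd hsywv ffyus izuow kcsp fyxj dacuw jpser kec zlfa
Hunk 6: at line 6 remove [fyxj,dacuw,jpser] add [nscik,ayo] -> 11 lines: qqwql dtbm ayd hsywv ffyus izuow kcsp nscik ayo kec zlfa
Final line 10: kec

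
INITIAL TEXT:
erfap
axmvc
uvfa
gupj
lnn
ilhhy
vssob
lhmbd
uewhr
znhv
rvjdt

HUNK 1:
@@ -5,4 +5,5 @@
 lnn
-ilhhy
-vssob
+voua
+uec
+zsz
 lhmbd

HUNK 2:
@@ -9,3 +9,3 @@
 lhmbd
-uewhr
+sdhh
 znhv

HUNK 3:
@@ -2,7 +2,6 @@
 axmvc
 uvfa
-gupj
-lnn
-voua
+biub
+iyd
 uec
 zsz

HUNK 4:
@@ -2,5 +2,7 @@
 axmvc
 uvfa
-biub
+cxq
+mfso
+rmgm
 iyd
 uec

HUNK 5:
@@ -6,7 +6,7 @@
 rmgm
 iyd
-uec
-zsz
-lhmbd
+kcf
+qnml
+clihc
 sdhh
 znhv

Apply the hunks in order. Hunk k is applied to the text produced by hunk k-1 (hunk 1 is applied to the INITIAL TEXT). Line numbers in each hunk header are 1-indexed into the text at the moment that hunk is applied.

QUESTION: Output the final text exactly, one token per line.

Answer: erfap
axmvc
uvfa
cxq
mfso
rmgm
iyd
kcf
qnml
clihc
sdhh
znhv
rvjdt

Derivation:
Hunk 1: at line 5 remove [ilhhy,vssob] add [voua,uec,zsz] -> 12 lines: erfap axmvc uvfa gupj lnn voua uec zsz lhmbd uewhr znhv rvjdt
Hunk 2: at line 9 remove [uewhr] add [sdhh] -> 12 lines: erfap axmvc uvfa gupj lnn voua uec zsz lhmbd sdhh znhv rvjdt
Hunk 3: at line 2 remove [gupj,lnn,voua] add [biub,iyd] -> 11 lines: erfap axmvc uvfa biub iyd uec zsz lhmbd sdhh znhv rvjdt
Hunk 4: at line 2 remove [biub] add [cxq,mfso,rmgm] -> 13 lines: erfap axmvc uvfa cxq mfso rmgm iyd uec zsz lhmbd sdhh znhv rvjdt
Hunk 5: at line 6 remove [uec,zsz,lhmbd] add [kcf,qnml,clihc] -> 13 lines: erfap axmvc uvfa cxq mfso rmgm iyd kcf qnml clihc sdhh znhv rvjdt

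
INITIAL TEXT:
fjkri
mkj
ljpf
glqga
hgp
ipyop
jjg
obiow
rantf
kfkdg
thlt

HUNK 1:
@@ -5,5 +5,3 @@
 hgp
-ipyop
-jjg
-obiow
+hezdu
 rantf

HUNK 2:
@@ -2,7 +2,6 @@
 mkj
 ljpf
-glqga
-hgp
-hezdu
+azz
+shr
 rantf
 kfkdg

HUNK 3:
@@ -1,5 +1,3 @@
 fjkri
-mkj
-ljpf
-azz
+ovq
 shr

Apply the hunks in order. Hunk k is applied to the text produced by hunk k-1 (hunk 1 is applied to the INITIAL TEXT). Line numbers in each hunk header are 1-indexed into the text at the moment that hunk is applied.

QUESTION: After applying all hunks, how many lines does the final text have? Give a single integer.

Answer: 6

Derivation:
Hunk 1: at line 5 remove [ipyop,jjg,obiow] add [hezdu] -> 9 lines: fjkri mkj ljpf glqga hgp hezdu rantf kfkdg thlt
Hunk 2: at line 2 remove [glqga,hgp,hezdu] add [azz,shr] -> 8 lines: fjkri mkj ljpf azz shr rantf kfkdg thlt
Hunk 3: at line 1 remove [mkj,ljpf,azz] add [ovq] -> 6 lines: fjkri ovq shr rantf kfkdg thlt
Final line count: 6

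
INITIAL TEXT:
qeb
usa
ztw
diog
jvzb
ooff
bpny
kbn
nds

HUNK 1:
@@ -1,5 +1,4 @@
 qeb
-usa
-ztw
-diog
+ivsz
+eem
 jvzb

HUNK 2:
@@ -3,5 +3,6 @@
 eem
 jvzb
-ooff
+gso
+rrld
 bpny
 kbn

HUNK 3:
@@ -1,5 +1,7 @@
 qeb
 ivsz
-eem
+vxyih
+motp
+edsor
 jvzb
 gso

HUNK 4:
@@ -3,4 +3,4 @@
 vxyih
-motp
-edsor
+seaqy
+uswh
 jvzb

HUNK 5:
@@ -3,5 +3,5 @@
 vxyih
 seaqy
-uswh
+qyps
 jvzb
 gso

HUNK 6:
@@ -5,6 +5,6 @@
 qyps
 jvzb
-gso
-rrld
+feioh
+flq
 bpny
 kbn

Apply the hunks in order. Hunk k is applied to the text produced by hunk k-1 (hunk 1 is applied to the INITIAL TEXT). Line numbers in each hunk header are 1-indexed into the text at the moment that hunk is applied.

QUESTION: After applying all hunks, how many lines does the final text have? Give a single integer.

Answer: 11

Derivation:
Hunk 1: at line 1 remove [usa,ztw,diog] add [ivsz,eem] -> 8 lines: qeb ivsz eem jvzb ooff bpny kbn nds
Hunk 2: at line 3 remove [ooff] add [gso,rrld] -> 9 lines: qeb ivsz eem jvzb gso rrld bpny kbn nds
Hunk 3: at line 1 remove [eem] add [vxyih,motp,edsor] -> 11 lines: qeb ivsz vxyih motp edsor jvzb gso rrld bpny kbn nds
Hunk 4: at line 3 remove [motp,edsor] add [seaqy,uswh] -> 11 lines: qeb ivsz vxyih seaqy uswh jvzb gso rrld bpny kbn nds
Hunk 5: at line 3 remove [uswh] add [qyps] -> 11 lines: qeb ivsz vxyih seaqy qyps jvzb gso rrld bpny kbn nds
Hunk 6: at line 5 remove [gso,rrld] add [feioh,flq] -> 11 lines: qeb ivsz vxyih seaqy qyps jvzb feioh flq bpny kbn nds
Final line count: 11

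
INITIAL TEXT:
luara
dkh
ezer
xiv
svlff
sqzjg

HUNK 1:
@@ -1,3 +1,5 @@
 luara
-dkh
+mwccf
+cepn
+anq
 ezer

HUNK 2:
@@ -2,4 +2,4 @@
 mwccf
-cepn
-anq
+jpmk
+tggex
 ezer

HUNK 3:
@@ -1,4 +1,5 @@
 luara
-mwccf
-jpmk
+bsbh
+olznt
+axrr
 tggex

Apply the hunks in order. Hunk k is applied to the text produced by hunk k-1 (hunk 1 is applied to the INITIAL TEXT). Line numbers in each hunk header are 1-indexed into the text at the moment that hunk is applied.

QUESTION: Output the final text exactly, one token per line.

Hunk 1: at line 1 remove [dkh] add [mwccf,cepn,anq] -> 8 lines: luara mwccf cepn anq ezer xiv svlff sqzjg
Hunk 2: at line 2 remove [cepn,anq] add [jpmk,tggex] -> 8 lines: luara mwccf jpmk tggex ezer xiv svlff sqzjg
Hunk 3: at line 1 remove [mwccf,jpmk] add [bsbh,olznt,axrr] -> 9 lines: luara bsbh olznt axrr tggex ezer xiv svlff sqzjg

Answer: luara
bsbh
olznt
axrr
tggex
ezer
xiv
svlff
sqzjg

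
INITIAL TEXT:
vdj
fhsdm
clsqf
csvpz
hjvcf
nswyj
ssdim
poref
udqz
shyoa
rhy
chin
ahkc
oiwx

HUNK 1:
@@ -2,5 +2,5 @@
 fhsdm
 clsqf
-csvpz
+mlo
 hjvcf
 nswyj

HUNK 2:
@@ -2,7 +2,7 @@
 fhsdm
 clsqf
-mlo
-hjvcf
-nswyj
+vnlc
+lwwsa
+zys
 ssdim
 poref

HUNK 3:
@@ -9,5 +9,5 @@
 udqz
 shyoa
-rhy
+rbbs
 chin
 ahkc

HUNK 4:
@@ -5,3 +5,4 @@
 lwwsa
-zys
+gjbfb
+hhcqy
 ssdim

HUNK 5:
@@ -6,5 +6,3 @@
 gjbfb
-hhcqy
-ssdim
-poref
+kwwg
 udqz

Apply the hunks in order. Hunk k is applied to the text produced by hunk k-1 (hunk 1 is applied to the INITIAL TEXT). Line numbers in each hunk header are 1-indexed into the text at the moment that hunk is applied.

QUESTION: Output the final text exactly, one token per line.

Hunk 1: at line 2 remove [csvpz] add [mlo] -> 14 lines: vdj fhsdm clsqf mlo hjvcf nswyj ssdim poref udqz shyoa rhy chin ahkc oiwx
Hunk 2: at line 2 remove [mlo,hjvcf,nswyj] add [vnlc,lwwsa,zys] -> 14 lines: vdj fhsdm clsqf vnlc lwwsa zys ssdim poref udqz shyoa rhy chin ahkc oiwx
Hunk 3: at line 9 remove [rhy] add [rbbs] -> 14 lines: vdj fhsdm clsqf vnlc lwwsa zys ssdim poref udqz shyoa rbbs chin ahkc oiwx
Hunk 4: at line 5 remove [zys] add [gjbfb,hhcqy] -> 15 lines: vdj fhsdm clsqf vnlc lwwsa gjbfb hhcqy ssdim poref udqz shyoa rbbs chin ahkc oiwx
Hunk 5: at line 6 remove [hhcqy,ssdim,poref] add [kwwg] -> 13 lines: vdj fhsdm clsqf vnlc lwwsa gjbfb kwwg udqz shyoa rbbs chin ahkc oiwx

Answer: vdj
fhsdm
clsqf
vnlc
lwwsa
gjbfb
kwwg
udqz
shyoa
rbbs
chin
ahkc
oiwx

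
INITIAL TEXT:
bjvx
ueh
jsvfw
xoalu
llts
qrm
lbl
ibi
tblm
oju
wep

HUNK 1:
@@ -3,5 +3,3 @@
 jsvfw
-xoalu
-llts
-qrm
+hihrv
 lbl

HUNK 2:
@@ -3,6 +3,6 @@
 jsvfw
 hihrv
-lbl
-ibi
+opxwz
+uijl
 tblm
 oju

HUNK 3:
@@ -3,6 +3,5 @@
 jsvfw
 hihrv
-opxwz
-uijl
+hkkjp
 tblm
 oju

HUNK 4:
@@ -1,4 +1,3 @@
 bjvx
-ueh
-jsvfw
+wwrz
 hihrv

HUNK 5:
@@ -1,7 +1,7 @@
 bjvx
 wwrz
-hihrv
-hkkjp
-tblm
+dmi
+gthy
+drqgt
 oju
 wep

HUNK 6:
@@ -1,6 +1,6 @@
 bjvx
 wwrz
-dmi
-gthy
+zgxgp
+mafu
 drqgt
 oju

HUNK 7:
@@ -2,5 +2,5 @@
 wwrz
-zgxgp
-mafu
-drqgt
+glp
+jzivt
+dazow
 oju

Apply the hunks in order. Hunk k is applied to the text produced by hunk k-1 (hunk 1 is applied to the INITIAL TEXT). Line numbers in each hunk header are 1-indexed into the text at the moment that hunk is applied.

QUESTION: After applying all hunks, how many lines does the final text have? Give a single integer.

Answer: 7

Derivation:
Hunk 1: at line 3 remove [xoalu,llts,qrm] add [hihrv] -> 9 lines: bjvx ueh jsvfw hihrv lbl ibi tblm oju wep
Hunk 2: at line 3 remove [lbl,ibi] add [opxwz,uijl] -> 9 lines: bjvx ueh jsvfw hihrv opxwz uijl tblm oju wep
Hunk 3: at line 3 remove [opxwz,uijl] add [hkkjp] -> 8 lines: bjvx ueh jsvfw hihrv hkkjp tblm oju wep
Hunk 4: at line 1 remove [ueh,jsvfw] add [wwrz] -> 7 lines: bjvx wwrz hihrv hkkjp tblm oju wep
Hunk 5: at line 1 remove [hihrv,hkkjp,tblm] add [dmi,gthy,drqgt] -> 7 lines: bjvx wwrz dmi gthy drqgt oju wep
Hunk 6: at line 1 remove [dmi,gthy] add [zgxgp,mafu] -> 7 lines: bjvx wwrz zgxgp mafu drqgt oju wep
Hunk 7: at line 2 remove [zgxgp,mafu,drqgt] add [glp,jzivt,dazow] -> 7 lines: bjvx wwrz glp jzivt dazow oju wep
Final line count: 7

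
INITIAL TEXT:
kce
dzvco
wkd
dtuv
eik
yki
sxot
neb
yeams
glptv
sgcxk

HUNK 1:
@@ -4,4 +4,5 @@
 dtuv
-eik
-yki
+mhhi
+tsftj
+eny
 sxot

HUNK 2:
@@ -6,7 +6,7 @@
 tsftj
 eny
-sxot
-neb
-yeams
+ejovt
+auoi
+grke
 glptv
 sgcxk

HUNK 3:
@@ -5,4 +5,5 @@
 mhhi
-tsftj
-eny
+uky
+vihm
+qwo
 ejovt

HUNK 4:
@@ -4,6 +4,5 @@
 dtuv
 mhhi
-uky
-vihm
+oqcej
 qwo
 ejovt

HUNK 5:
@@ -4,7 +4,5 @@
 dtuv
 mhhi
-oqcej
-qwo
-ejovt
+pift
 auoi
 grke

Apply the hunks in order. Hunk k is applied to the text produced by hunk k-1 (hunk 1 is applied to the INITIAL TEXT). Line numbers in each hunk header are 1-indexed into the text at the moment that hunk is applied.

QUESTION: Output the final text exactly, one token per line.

Answer: kce
dzvco
wkd
dtuv
mhhi
pift
auoi
grke
glptv
sgcxk

Derivation:
Hunk 1: at line 4 remove [eik,yki] add [mhhi,tsftj,eny] -> 12 lines: kce dzvco wkd dtuv mhhi tsftj eny sxot neb yeams glptv sgcxk
Hunk 2: at line 6 remove [sxot,neb,yeams] add [ejovt,auoi,grke] -> 12 lines: kce dzvco wkd dtuv mhhi tsftj eny ejovt auoi grke glptv sgcxk
Hunk 3: at line 5 remove [tsftj,eny] add [uky,vihm,qwo] -> 13 lines: kce dzvco wkd dtuv mhhi uky vihm qwo ejovt auoi grke glptv sgcxk
Hunk 4: at line 4 remove [uky,vihm] add [oqcej] -> 12 lines: kce dzvco wkd dtuv mhhi oqcej qwo ejovt auoi grke glptv sgcxk
Hunk 5: at line 4 remove [oqcej,qwo,ejovt] add [pift] -> 10 lines: kce dzvco wkd dtuv mhhi pift auoi grke glptv sgcxk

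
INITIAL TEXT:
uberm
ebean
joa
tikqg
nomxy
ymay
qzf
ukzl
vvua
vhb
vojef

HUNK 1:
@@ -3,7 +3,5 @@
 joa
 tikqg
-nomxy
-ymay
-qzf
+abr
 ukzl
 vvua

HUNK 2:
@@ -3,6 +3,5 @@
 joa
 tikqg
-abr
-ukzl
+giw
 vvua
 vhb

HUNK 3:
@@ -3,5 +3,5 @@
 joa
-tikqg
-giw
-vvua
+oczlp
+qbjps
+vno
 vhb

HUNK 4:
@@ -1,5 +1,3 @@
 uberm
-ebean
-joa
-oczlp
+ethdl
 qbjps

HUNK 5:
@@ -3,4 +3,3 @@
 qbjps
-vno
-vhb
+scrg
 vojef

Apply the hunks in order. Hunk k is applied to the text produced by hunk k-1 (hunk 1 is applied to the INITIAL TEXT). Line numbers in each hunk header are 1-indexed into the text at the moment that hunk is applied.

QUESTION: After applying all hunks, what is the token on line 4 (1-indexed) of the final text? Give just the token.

Hunk 1: at line 3 remove [nomxy,ymay,qzf] add [abr] -> 9 lines: uberm ebean joa tikqg abr ukzl vvua vhb vojef
Hunk 2: at line 3 remove [abr,ukzl] add [giw] -> 8 lines: uberm ebean joa tikqg giw vvua vhb vojef
Hunk 3: at line 3 remove [tikqg,giw,vvua] add [oczlp,qbjps,vno] -> 8 lines: uberm ebean joa oczlp qbjps vno vhb vojef
Hunk 4: at line 1 remove [ebean,joa,oczlp] add [ethdl] -> 6 lines: uberm ethdl qbjps vno vhb vojef
Hunk 5: at line 3 remove [vno,vhb] add [scrg] -> 5 lines: uberm ethdl qbjps scrg vojef
Final line 4: scrg

Answer: scrg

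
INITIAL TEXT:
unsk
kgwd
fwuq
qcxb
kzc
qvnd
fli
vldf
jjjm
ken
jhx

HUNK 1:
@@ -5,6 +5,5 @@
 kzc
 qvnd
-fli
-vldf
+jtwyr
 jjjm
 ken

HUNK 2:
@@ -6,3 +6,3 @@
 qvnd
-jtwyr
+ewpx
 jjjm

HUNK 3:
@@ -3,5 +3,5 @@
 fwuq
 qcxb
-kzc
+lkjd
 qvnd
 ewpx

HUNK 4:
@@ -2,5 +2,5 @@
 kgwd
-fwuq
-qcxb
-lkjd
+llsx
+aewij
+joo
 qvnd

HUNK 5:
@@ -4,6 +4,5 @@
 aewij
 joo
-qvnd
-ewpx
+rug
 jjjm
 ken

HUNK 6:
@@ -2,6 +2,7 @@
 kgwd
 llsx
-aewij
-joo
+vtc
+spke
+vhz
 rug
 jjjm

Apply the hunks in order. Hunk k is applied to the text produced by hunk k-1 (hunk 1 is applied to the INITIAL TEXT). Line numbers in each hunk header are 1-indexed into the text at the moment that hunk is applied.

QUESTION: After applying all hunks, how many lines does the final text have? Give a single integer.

Hunk 1: at line 5 remove [fli,vldf] add [jtwyr] -> 10 lines: unsk kgwd fwuq qcxb kzc qvnd jtwyr jjjm ken jhx
Hunk 2: at line 6 remove [jtwyr] add [ewpx] -> 10 lines: unsk kgwd fwuq qcxb kzc qvnd ewpx jjjm ken jhx
Hunk 3: at line 3 remove [kzc] add [lkjd] -> 10 lines: unsk kgwd fwuq qcxb lkjd qvnd ewpx jjjm ken jhx
Hunk 4: at line 2 remove [fwuq,qcxb,lkjd] add [llsx,aewij,joo] -> 10 lines: unsk kgwd llsx aewij joo qvnd ewpx jjjm ken jhx
Hunk 5: at line 4 remove [qvnd,ewpx] add [rug] -> 9 lines: unsk kgwd llsx aewij joo rug jjjm ken jhx
Hunk 6: at line 2 remove [aewij,joo] add [vtc,spke,vhz] -> 10 lines: unsk kgwd llsx vtc spke vhz rug jjjm ken jhx
Final line count: 10

Answer: 10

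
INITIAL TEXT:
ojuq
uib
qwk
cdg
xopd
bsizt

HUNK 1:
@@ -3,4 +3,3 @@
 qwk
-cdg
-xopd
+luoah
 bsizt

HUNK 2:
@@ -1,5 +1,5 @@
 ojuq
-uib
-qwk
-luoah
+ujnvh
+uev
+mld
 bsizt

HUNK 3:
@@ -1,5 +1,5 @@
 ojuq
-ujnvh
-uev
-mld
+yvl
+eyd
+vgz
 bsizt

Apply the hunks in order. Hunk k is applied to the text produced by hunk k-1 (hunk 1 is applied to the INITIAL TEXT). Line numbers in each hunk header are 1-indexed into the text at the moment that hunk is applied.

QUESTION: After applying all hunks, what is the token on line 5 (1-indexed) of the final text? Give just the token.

Hunk 1: at line 3 remove [cdg,xopd] add [luoah] -> 5 lines: ojuq uib qwk luoah bsizt
Hunk 2: at line 1 remove [uib,qwk,luoah] add [ujnvh,uev,mld] -> 5 lines: ojuq ujnvh uev mld bsizt
Hunk 3: at line 1 remove [ujnvh,uev,mld] add [yvl,eyd,vgz] -> 5 lines: ojuq yvl eyd vgz bsizt
Final line 5: bsizt

Answer: bsizt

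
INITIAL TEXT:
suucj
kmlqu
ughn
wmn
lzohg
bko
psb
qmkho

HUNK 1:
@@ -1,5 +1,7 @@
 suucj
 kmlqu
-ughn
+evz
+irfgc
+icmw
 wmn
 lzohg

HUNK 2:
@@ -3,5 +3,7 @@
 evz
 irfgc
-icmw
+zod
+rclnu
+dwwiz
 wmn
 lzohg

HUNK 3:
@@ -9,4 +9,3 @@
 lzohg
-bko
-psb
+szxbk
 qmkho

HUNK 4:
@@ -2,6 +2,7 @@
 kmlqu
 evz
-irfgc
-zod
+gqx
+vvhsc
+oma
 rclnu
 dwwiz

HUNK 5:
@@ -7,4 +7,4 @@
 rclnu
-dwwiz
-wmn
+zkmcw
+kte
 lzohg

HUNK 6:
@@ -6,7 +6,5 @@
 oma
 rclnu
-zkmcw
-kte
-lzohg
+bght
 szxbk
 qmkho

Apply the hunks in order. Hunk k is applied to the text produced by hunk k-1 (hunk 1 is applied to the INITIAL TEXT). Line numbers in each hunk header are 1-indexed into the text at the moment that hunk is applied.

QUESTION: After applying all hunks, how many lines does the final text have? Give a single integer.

Hunk 1: at line 1 remove [ughn] add [evz,irfgc,icmw] -> 10 lines: suucj kmlqu evz irfgc icmw wmn lzohg bko psb qmkho
Hunk 2: at line 3 remove [icmw] add [zod,rclnu,dwwiz] -> 12 lines: suucj kmlqu evz irfgc zod rclnu dwwiz wmn lzohg bko psb qmkho
Hunk 3: at line 9 remove [bko,psb] add [szxbk] -> 11 lines: suucj kmlqu evz irfgc zod rclnu dwwiz wmn lzohg szxbk qmkho
Hunk 4: at line 2 remove [irfgc,zod] add [gqx,vvhsc,oma] -> 12 lines: suucj kmlqu evz gqx vvhsc oma rclnu dwwiz wmn lzohg szxbk qmkho
Hunk 5: at line 7 remove [dwwiz,wmn] add [zkmcw,kte] -> 12 lines: suucj kmlqu evz gqx vvhsc oma rclnu zkmcw kte lzohg szxbk qmkho
Hunk 6: at line 6 remove [zkmcw,kte,lzohg] add [bght] -> 10 lines: suucj kmlqu evz gqx vvhsc oma rclnu bght szxbk qmkho
Final line count: 10

Answer: 10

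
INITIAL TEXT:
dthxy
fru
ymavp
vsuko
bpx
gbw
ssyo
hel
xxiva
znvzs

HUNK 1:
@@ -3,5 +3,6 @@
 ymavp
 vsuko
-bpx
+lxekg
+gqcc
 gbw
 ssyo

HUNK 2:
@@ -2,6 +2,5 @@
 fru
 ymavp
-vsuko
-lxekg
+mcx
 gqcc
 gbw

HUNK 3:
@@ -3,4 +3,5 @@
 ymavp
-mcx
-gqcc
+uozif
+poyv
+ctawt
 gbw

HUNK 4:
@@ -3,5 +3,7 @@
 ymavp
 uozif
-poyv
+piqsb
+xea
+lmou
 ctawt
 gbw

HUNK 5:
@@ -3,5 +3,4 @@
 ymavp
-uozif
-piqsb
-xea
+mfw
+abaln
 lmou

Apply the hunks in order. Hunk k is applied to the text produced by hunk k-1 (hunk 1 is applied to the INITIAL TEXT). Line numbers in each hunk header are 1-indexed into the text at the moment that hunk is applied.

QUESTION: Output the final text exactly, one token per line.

Answer: dthxy
fru
ymavp
mfw
abaln
lmou
ctawt
gbw
ssyo
hel
xxiva
znvzs

Derivation:
Hunk 1: at line 3 remove [bpx] add [lxekg,gqcc] -> 11 lines: dthxy fru ymavp vsuko lxekg gqcc gbw ssyo hel xxiva znvzs
Hunk 2: at line 2 remove [vsuko,lxekg] add [mcx] -> 10 lines: dthxy fru ymavp mcx gqcc gbw ssyo hel xxiva znvzs
Hunk 3: at line 3 remove [mcx,gqcc] add [uozif,poyv,ctawt] -> 11 lines: dthxy fru ymavp uozif poyv ctawt gbw ssyo hel xxiva znvzs
Hunk 4: at line 3 remove [poyv] add [piqsb,xea,lmou] -> 13 lines: dthxy fru ymavp uozif piqsb xea lmou ctawt gbw ssyo hel xxiva znvzs
Hunk 5: at line 3 remove [uozif,piqsb,xea] add [mfw,abaln] -> 12 lines: dthxy fru ymavp mfw abaln lmou ctawt gbw ssyo hel xxiva znvzs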